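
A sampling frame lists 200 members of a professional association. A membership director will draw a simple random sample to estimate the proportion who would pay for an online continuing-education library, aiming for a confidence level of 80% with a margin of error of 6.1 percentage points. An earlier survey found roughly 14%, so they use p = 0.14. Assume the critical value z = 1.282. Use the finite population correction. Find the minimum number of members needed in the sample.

43

Unadjusted: n₀ = 1.282² × 0.14 × 0.86 / 0.061² ≈ 53.18, so n₀ = 54.
Finite population correction with N = 200: n = n₀ / (1 + (n₀−1)/N) = 54 / (1 + 53/200) = 54 / 1.2650 ≈ 42.69.
Rounding up, n = 43.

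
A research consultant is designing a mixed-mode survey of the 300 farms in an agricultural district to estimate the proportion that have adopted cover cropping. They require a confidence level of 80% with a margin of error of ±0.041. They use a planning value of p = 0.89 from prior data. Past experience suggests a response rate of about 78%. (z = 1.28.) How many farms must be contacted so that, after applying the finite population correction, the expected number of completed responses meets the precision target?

94

Completed interviews needed (unadjusted): n₀ = 1.28² × 0.0979 / 0.041² ≈ 95.42 → 96.
FPC for N = 300: n = 96 / (1 + 95/300) = 96 / 1.3167 ≈ 72.91 → 73.
At a 78% response rate, contacts needed = 73 / 0.78 ≈ 93.59 → 94.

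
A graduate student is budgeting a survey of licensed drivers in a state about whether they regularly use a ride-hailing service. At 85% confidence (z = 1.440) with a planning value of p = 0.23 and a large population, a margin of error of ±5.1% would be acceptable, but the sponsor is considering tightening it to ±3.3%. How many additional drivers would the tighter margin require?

196

At ±5.1%: n = 1.440² × 0.1771 / 0.051² ≈ 141.19 → 142.
At ±3.3%: n = 1.440² × 0.1771 / 0.033² ≈ 337.22 → 338.
Additional respondents: 338 − 142 = 196.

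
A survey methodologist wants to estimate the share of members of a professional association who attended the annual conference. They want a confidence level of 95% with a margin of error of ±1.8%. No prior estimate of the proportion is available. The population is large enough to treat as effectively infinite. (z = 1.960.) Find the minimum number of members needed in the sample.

2965

With no prior estimate, use p = 0.5, giving p(1−p) = 0.25.
n = z²·p(1−p)/E² = 1.960² × 0.2500 / 0.018² = 3.8416 × 0.2500 / 0.000324 ≈ 2964.20.
Rounding up gives n = 2965.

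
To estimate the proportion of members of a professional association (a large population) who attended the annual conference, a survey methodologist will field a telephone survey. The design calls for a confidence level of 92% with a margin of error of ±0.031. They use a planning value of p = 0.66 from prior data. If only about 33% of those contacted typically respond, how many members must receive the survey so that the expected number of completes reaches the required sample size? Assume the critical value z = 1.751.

Completed interviews needed: n₀ = 1.751² × 0.2244 / 0.031² ≈ 715.93 → 716.
At a 33% response rate, contacts needed = 716 / 0.33 ≈ 2169.70 → 2170.

2170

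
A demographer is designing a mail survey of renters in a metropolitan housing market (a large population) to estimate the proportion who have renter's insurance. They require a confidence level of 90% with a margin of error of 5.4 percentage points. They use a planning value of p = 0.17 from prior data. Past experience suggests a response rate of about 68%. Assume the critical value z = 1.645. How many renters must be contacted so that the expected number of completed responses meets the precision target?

193

Completed interviews needed: n₀ = 1.645² × 0.1411 / 0.054² ≈ 130.94 → 131.
At a 68% response rate, contacts needed = 131 / 0.68 ≈ 192.65 → 193.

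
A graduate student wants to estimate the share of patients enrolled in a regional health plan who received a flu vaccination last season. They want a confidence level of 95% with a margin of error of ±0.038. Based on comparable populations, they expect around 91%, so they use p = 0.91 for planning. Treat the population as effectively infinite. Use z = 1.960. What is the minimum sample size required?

218

With p = 0.91, p(1−p) = 0.0819.
n = z²·p(1−p)/E² = 1.960² × 0.0819 / 0.038² = 3.8416 × 0.0819 / 0.001444 ≈ 217.89.
Rounding up gives n = 218.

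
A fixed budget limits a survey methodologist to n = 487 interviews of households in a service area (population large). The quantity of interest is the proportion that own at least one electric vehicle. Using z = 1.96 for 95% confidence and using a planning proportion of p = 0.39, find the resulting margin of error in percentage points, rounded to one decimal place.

4.3

SE(p̂) = √[p(1−p)/n] = √[0.2379/487] = 0.02210.
E = z × SE = 1.96 × 0.02210 = 0.04332, or 4.3 percentage points.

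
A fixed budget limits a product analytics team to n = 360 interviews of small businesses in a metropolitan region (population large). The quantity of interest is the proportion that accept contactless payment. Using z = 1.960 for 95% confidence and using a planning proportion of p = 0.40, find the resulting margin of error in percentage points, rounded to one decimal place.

SE(p̂) = √[p(1−p)/n] = √[0.2400/360] = 0.02582.
E = z × SE = 1.960 × 0.02582 = 0.05061, or 5.1 percentage points.

5.1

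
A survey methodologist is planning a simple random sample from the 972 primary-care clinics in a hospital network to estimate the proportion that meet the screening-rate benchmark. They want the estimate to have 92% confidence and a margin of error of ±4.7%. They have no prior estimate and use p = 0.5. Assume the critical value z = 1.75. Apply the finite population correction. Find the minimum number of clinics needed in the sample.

Unadjusted: n₀ = 1.75² × 0.50 × 0.50 / 0.047² ≈ 346.59, so n₀ = 347.
Finite population correction with N = 972: n = n₀ / (1 + (n₀−1)/N) = 347 / (1 + 346/972) = 347 / 1.3560 ≈ 255.91.
Rounding up, n = 256.

256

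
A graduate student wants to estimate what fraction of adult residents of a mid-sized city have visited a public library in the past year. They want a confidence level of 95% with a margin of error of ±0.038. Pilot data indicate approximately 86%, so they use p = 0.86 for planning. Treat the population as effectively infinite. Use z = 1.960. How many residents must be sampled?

321

With p = 0.86, p(1−p) = 0.1204.
n = z²·p(1−p)/E² = 1.960² × 0.1204 / 0.038² = 3.8416 × 0.1204 / 0.001444 ≈ 320.31.
Rounding up gives n = 321.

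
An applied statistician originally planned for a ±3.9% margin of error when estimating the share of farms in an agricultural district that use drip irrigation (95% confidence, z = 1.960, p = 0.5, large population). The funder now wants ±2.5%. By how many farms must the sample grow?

905

At ±3.9%: n = 1.960² × 0.2500 / 0.039² ≈ 631.43 → 632.
At ±2.5%: n = 1.960² × 0.2500 / 0.025² ≈ 1536.64 → 1537.
Additional respondents: 1537 − 632 = 905.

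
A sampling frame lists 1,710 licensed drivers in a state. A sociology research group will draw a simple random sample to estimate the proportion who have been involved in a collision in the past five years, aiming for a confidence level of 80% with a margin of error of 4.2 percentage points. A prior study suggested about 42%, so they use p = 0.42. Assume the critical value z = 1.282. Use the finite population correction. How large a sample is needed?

201

Unadjusted: n₀ = 1.282² × 0.42 × 0.58 / 0.042² ≈ 226.96, so n₀ = 227.
Finite population correction with N = 1,710: n = n₀ / (1 + (n₀−1)/N) = 227 / (1 + 226/1710) = 227 / 1.1322 ≈ 200.50.
Rounding up, n = 201.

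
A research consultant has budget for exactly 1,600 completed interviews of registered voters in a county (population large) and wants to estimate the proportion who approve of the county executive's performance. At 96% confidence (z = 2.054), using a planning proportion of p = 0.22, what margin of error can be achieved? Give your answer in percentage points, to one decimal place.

2.1

SE(p̂) = √[p(1−p)/n] = √[0.1716/1600] = 0.01036.
E = z × SE = 2.054 × 0.01036 = 0.02127, or 2.1 percentage points.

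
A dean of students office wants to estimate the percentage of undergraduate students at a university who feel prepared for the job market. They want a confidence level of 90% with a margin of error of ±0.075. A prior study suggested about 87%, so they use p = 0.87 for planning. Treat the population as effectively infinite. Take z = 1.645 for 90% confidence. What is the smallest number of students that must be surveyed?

55

With p = 0.87, p(1−p) = 0.1131.
n = z²·p(1−p)/E² = 1.645² × 0.1131 / 0.075² = 2.7060 × 0.1131 / 0.005625 ≈ 54.41.
Rounding up gives n = 55.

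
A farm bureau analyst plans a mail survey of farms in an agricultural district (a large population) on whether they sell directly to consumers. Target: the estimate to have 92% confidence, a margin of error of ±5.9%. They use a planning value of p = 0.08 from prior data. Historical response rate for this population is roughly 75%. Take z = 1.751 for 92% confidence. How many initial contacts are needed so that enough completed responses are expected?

Completed interviews needed: n₀ = 1.751² × 0.0736 / 0.059² ≈ 64.83 → 65.
At a 75% response rate, contacts needed = 65 / 0.75 ≈ 86.67 → 87.

87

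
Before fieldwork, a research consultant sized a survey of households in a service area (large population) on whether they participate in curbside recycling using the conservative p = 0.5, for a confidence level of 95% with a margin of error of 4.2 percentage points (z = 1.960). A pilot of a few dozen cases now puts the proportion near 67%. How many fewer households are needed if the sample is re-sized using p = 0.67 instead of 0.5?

63

Conservative (p = 0.5): n = 1.960² × 0.25 / 0.042² ≈ 544.44 → 545.
Using p = 0.67: p(1−p) = 0.2211, so n = 1.960² × 0.2211 / 0.042² ≈ 481.51 → 482.
Reduction: 545 − 482 = 63.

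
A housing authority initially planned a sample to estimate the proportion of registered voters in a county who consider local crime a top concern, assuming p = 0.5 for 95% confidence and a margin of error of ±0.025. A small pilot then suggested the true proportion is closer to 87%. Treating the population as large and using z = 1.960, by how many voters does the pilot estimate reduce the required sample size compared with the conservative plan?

Conservative (p = 0.5): n = 1.960² × 0.25 / 0.025² ≈ 1536.64 → 1537.
Using p = 0.87: p(1−p) = 0.1131, so n = 1.960² × 0.1131 / 0.025² ≈ 695.18 → 696.
Reduction: 1537 − 696 = 841.

841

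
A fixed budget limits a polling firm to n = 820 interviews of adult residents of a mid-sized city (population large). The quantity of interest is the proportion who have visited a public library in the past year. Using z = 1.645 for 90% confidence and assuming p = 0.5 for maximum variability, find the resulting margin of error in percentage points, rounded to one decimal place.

2.9

SE(p̂) = √[p(1−p)/n] = √[0.2500/820] = 0.01746.
E = z × SE = 1.645 × 0.01746 = 0.02872, or 2.9 percentage points.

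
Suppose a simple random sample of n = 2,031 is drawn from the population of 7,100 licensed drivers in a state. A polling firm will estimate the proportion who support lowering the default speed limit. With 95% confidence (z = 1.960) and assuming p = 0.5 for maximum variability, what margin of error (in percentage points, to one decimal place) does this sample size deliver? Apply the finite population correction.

1.8

Finite-population factor: (N−n)/(N−1) = (7100−2031)/(7100−1) = 0.7140.
SE(p̂) = √[p(1−p)/n · (N−n)/(N−1)] = √[0.2500/2031 × 0.7140] = 0.00938.
E = z × SE = 1.960 × 0.00938 = 0.01838 ≈ 1.8 percentage points.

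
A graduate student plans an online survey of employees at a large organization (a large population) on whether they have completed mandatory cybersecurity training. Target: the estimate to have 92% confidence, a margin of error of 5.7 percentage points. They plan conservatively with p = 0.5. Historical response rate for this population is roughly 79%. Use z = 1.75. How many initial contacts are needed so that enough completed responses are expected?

299

Completed interviews needed: n₀ = 1.75² × 0.2500 / 0.057² ≈ 235.65 → 236.
At a 79% response rate, contacts needed = 236 / 0.79 ≈ 298.73 → 299.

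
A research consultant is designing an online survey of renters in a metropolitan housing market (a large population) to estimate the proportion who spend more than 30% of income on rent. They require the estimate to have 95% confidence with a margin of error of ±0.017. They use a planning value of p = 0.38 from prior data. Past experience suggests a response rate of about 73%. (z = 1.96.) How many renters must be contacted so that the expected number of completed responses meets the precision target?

4291

Completed interviews needed: n₀ = 1.96² × 0.2356 / 0.017² ≈ 3131.77 → 3132.
At a 73% response rate, contacts needed = 3132 / 0.73 ≈ 4290.41 → 4291.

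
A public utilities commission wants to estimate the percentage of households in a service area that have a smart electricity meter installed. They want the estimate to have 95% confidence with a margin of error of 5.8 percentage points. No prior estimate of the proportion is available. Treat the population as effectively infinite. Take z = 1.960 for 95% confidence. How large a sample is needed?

With no prior estimate, use p = 0.5, giving p(1−p) = 0.25.
n = z²·p(1−p)/E² = 1.960² × 0.2500 / 0.058² = 3.8416 × 0.2500 / 0.003364 ≈ 285.49.
Rounding up gives n = 286.

286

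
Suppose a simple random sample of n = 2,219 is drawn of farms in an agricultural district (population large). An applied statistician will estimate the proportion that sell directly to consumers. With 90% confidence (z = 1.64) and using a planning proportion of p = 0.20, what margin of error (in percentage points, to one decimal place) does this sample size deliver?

SE(p̂) = √[p(1−p)/n] = √[0.1600/2219] = 0.00849.
E = z × SE = 1.64 × 0.00849 = 0.01393, or 1.4 percentage points.

1.4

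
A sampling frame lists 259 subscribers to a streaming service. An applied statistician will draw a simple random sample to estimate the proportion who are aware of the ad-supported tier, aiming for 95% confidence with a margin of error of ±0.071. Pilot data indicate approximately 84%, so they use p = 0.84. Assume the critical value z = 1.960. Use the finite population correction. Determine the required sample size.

74

Unadjusted: n₀ = 1.960² × 0.84 × 0.16 / 0.071² ≈ 102.42, so n₀ = 103.
Finite population correction with N = 259: n = n₀ / (1 + (n₀−1)/N) = 103 / (1 + 102/259) = 103 / 1.3938 ≈ 73.90.
Rounding up, n = 74.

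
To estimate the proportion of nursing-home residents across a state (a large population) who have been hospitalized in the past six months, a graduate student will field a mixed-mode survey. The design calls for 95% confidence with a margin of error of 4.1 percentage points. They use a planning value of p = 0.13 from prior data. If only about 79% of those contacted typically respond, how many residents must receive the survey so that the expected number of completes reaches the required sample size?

For 95% confidence, z = 1.96.
Completed interviews needed: n₀ = 1.96² × 0.1131 / 0.041² ≈ 258.47 → 259.
At a 79% response rate, contacts needed = 259 / 0.79 ≈ 327.85 → 328.

328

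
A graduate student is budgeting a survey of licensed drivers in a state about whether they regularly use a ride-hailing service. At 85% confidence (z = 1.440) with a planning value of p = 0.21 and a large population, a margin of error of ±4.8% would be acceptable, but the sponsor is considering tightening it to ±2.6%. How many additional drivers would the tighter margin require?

359

At ±4.8%: n = 1.440² × 0.1659 / 0.048² ≈ 149.31 → 150.
At ±2.6%: n = 1.440² × 0.1659 / 0.026² ≈ 508.89 → 509.
Additional respondents: 509 − 150 = 359.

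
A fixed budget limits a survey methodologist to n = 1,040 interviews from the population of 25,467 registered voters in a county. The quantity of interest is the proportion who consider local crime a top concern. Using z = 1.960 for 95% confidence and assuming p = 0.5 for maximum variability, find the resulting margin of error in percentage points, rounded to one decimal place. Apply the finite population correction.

Finite-population factor: (N−n)/(N−1) = (25467−1040)/(25467−1) = 0.9592.
SE(p̂) = √[p(1−p)/n · (N−n)/(N−1)] = √[0.2500/1040 × 0.9592] = 0.01518.
E = z × SE = 1.960 × 0.01518 = 0.02976 ≈ 3.0 percentage points.

3.0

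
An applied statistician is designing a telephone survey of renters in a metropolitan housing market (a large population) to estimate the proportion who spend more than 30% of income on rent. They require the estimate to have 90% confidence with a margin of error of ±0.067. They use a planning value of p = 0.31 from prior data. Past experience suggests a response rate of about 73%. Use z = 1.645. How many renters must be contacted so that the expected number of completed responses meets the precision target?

Completed interviews needed: n₀ = 1.645² × 0.2139 / 0.067² ≈ 128.94 → 129.
At a 73% response rate, contacts needed = 129 / 0.73 ≈ 176.71 → 177.

177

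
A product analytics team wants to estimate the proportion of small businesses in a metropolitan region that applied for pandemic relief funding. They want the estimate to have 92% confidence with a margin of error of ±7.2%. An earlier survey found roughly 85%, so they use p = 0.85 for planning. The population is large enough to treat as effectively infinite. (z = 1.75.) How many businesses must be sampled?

With p = 0.85, p(1−p) = 0.1275.
n = z²·p(1−p)/E² = 1.75² × 0.1275 / 0.072² = 3.0625 × 0.1275 / 0.005184 ≈ 75.32.
Rounding up gives n = 76.

76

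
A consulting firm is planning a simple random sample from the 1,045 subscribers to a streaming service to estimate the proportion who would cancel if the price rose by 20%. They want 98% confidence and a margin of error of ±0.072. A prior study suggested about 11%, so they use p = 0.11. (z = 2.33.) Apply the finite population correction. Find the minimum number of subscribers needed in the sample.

94

Unadjusted: n₀ = 2.33² × 0.11 × 0.89 / 0.072² ≈ 102.52, so n₀ = 103.
Finite population correction with N = 1,045: n = n₀ / (1 + (n₀−1)/N) = 103 / (1 + 102/1045) = 103 / 1.0976 ≈ 93.84.
Rounding up, n = 94.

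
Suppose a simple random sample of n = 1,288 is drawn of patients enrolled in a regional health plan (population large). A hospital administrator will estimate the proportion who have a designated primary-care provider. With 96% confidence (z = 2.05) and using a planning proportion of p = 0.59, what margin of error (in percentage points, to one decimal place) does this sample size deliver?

2.8

SE(p̂) = √[p(1−p)/n] = √[0.2419/1288] = 0.01370.
E = z × SE = 2.05 × 0.01370 = 0.02809, or 2.8 percentage points.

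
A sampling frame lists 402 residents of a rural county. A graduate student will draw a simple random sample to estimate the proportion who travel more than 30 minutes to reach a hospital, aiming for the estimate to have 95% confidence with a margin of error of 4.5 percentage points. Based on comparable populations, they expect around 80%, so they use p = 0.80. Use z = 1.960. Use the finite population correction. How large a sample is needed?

Unadjusted: n₀ = 1.960² × 0.80 × 0.20 / 0.045² ≈ 303.53, so n₀ = 304.
Finite population correction with N = 402: n = n₀ / (1 + (n₀−1)/N) = 304 / (1 + 303/402) = 304 / 1.7537 ≈ 173.34.
Rounding up, n = 174.

174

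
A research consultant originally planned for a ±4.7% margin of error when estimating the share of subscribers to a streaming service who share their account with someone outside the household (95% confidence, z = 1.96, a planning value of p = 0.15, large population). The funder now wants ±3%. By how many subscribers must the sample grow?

At ±4.7%: n = 1.96² × 0.1275 / 0.047² ≈ 221.73 → 222.
At ±3%: n = 1.96² × 0.1275 / 0.030² ≈ 544.23 → 545.
Additional respondents: 545 − 222 = 323.

323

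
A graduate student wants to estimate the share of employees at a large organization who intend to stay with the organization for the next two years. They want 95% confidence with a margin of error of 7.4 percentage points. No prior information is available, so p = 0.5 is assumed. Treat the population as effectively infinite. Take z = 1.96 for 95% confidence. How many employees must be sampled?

176

With p = 0.5, p(1−p) = 0.25.
n = z²·p(1−p)/E² = 1.96² × 0.2500 / 0.074² = 3.8416 × 0.2500 / 0.005476 ≈ 175.38.
Rounding up gives n = 176.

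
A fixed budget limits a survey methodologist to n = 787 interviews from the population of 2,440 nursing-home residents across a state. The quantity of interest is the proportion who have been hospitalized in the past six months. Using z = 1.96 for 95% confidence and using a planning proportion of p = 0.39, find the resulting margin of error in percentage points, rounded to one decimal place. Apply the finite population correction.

2.8

Finite-population factor: (N−n)/(N−1) = (2440−787)/(2440−1) = 0.6777.
SE(p̂) = √[p(1−p)/n · (N−n)/(N−1)] = √[0.2379/787 × 0.6777] = 0.01431.
E = z × SE = 1.96 × 0.01431 = 0.02805 ≈ 2.8 percentage points.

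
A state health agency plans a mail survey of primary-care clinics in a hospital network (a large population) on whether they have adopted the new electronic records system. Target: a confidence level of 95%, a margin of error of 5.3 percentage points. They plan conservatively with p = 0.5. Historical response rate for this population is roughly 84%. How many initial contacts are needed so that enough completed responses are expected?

408

For 95% confidence, z = 1.96.
Completed interviews needed: n₀ = 1.96² × 0.2500 / 0.053² ≈ 341.90 → 342.
At an 84% response rate, contacts needed = 342 / 0.84 ≈ 407.14 → 408.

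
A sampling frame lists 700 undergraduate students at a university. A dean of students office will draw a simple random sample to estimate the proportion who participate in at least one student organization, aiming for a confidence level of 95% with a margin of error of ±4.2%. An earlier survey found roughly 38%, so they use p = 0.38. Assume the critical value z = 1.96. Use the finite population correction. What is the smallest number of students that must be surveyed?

297

Unadjusted: n₀ = 1.96² × 0.38 × 0.62 / 0.042² ≈ 513.08, so n₀ = 514.
Finite population correction with N = 700: n = n₀ / (1 + (n₀−1)/N) = 514 / (1 + 513/700) = 514 / 1.7329 ≈ 296.62.
Rounding up, n = 297.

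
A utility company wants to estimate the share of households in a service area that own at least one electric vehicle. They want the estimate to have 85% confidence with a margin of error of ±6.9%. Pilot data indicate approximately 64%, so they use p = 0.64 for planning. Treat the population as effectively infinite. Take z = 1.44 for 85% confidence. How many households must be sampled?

With p = 0.64, p(1−p) = 0.2304.
n = z²·p(1−p)/E² = 1.44² × 0.2304 / 0.069² = 2.0736 × 0.2304 / 0.004761 ≈ 100.35.
Rounding up gives n = 101.

101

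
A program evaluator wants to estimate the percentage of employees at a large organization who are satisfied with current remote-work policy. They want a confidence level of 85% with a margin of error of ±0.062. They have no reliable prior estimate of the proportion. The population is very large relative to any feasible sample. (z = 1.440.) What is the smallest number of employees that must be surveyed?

135

With no prior estimate, use p = 0.5, giving p(1−p) = 0.25.
n = z²·p(1−p)/E² = 1.440² × 0.2500 / 0.062² = 2.0736 × 0.2500 / 0.003844 ≈ 134.86.
Rounding up gives n = 135.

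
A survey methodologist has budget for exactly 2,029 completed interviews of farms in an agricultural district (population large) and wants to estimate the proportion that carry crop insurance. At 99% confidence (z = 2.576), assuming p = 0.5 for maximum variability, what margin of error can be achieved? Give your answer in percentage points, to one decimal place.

2.9

SE(p̂) = √[p(1−p)/n] = √[0.2500/2029] = 0.01110.
E = z × SE = 2.576 × 0.01110 = 0.02859, or 2.9 percentage points.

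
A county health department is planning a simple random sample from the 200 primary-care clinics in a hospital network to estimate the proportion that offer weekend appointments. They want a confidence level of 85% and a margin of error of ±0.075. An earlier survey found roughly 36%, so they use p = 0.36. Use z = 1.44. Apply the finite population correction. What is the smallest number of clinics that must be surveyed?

Unadjusted: n₀ = 1.44² × 0.36 × 0.64 / 0.075² ≈ 84.93, so n₀ = 85.
Finite population correction with N = 200: n = n₀ / (1 + (n₀−1)/N) = 85 / (1 + 84/200) = 85 / 1.4200 ≈ 59.86.
Rounding up, n = 60.

60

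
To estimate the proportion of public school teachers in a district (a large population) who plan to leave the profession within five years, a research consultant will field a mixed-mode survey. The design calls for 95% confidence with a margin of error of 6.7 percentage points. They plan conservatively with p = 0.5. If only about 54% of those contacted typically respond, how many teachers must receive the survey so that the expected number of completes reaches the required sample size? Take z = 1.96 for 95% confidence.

Completed interviews needed: n₀ = 1.96² × 0.2500 / 0.067² ≈ 213.95 → 214.
At a 54% response rate, contacts needed = 214 / 0.54 ≈ 396.30 → 397.

397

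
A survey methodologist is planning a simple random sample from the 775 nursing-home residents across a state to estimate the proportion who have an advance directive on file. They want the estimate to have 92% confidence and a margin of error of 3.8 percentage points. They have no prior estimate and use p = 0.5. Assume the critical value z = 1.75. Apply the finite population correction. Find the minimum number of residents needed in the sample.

Unadjusted: n₀ = 1.75² × 0.50 × 0.50 / 0.038² ≈ 530.21, so n₀ = 531.
Finite population correction with N = 775: n = n₀ / (1 + (n₀−1)/N) = 531 / (1 + 530/775) = 531 / 1.6839 ≈ 315.34.
Rounding up, n = 316.

316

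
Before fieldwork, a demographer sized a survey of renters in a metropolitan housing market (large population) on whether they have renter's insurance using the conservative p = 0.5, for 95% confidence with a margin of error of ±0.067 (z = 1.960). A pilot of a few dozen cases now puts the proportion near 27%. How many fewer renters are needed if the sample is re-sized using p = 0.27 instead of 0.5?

Conservative (p = 0.5): n = 1.960² × 0.25 / 0.067² ≈ 213.95 → 214.
Using p = 0.27: p(1−p) = 0.1971, so n = 1.960² × 0.1971 / 0.067² ≈ 168.67 → 169.
Reduction: 214 − 169 = 45.

45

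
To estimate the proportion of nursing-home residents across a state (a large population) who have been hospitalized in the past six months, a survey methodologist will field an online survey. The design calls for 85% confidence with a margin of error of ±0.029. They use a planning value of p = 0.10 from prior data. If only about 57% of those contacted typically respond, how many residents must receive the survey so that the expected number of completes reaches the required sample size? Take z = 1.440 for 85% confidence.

390

Completed interviews needed: n₀ = 1.440² × 0.0900 / 0.029² ≈ 221.91 → 222.
At a 57% response rate, contacts needed = 222 / 0.57 ≈ 389.47 → 390.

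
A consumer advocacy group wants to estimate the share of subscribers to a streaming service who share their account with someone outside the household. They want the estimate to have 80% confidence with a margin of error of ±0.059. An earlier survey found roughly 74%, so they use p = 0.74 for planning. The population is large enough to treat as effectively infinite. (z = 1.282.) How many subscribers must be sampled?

91

With p = 0.74, p(1−p) = 0.1924.
n = z²·p(1−p)/E² = 1.282² × 0.1924 / 0.059² = 1.6435 × 0.1924 / 0.003481 ≈ 90.84.
Rounding up gives n = 91.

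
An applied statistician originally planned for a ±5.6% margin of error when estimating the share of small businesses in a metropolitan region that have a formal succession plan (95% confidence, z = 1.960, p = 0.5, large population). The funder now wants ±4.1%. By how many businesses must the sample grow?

At ±5.6%: n = 1.960² × 0.2500 / 0.056² ≈ 306.25 → 307.
At ±4.1%: n = 1.960² × 0.2500 / 0.041² ≈ 571.33 → 572.
Additional respondents: 572 − 307 = 265.

265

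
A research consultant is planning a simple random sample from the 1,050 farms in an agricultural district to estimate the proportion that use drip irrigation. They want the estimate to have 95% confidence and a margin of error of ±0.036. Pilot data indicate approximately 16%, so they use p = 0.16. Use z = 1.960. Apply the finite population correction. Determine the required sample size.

Unadjusted: n₀ = 1.960² × 0.16 × 0.84 / 0.036² ≈ 398.39, so n₀ = 399.
Finite population correction with N = 1,050: n = n₀ / (1 + (n₀−1)/N) = 399 / (1 + 398/1050) = 399 / 1.3790 ≈ 289.33.
Rounding up, n = 290.

290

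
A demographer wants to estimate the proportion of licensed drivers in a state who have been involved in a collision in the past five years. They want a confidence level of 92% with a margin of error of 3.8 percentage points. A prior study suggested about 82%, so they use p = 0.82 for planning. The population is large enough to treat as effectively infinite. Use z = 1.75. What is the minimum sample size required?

With p = 0.82, p(1−p) = 0.1476.
n = z²·p(1−p)/E² = 1.75² × 0.1476 / 0.038² = 3.0625 × 0.1476 / 0.001444 ≈ 313.04.
Rounding up gives n = 314.

314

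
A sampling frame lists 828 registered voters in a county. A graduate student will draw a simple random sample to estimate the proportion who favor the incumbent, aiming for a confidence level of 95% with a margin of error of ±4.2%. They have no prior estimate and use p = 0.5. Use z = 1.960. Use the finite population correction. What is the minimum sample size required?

329

Unadjusted: n₀ = 1.960² × 0.50 × 0.50 / 0.042² ≈ 544.44, so n₀ = 545.
Finite population correction with N = 828: n = n₀ / (1 + (n₀−1)/N) = 545 / (1 + 544/828) = 545 / 1.6570 ≈ 328.91.
Rounding up, n = 329.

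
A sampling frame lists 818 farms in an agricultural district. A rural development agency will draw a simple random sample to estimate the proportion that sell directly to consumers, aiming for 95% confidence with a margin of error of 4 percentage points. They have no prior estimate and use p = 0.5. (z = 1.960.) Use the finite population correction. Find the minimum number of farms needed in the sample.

Unadjusted: n₀ = 1.960² × 0.50 × 0.50 / 0.040² ≈ 600.25, so n₀ = 601.
Finite population correction with N = 818: n = n₀ / (1 + (n₀−1)/N) = 601 / (1 + 600/818) = 601 / 1.7335 ≈ 346.70.
Rounding up, n = 347.

347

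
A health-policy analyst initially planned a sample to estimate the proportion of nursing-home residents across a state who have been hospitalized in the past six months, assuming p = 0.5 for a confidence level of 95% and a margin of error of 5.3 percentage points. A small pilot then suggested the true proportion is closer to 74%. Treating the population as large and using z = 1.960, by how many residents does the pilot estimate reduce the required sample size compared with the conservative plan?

Conservative (p = 0.5): n = 1.960² × 0.25 / 0.053² ≈ 341.90 → 342.
Using p = 0.74: p(1−p) = 0.1924, so n = 1.960² × 0.1924 / 0.053² ≈ 263.13 → 264.
Reduction: 342 − 264 = 78.

78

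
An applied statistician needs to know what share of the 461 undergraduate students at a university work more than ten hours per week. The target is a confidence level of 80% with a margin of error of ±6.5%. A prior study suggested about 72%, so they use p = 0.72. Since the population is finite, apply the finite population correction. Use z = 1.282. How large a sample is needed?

68

Unadjusted: n₀ = 1.282² × 0.72 × 0.28 / 0.065² ≈ 78.42, so n₀ = 79.
Finite population correction with N = 461: n = n₀ / (1 + (n₀−1)/N) = 79 / (1 + 78/461) = 79 / 1.1692 ≈ 67.57.
Rounding up, n = 68.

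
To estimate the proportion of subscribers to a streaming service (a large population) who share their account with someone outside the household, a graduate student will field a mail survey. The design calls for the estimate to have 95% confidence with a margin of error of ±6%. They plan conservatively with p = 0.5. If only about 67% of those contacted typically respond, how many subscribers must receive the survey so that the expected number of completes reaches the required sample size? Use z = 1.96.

399

Completed interviews needed: n₀ = 1.96² × 0.2500 / 0.060² ≈ 266.78 → 267.
At a 67% response rate, contacts needed = 267 / 0.67 ≈ 398.51 → 399.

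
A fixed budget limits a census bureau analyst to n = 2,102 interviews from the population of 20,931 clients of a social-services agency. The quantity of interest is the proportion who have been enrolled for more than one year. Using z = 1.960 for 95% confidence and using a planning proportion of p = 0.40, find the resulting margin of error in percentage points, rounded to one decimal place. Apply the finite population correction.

2.0

Finite-population factor: (N−n)/(N−1) = (20931−2102)/(20931−1) = 0.8996.
SE(p̂) = √[p(1−p)/n · (N−n)/(N−1)] = √[0.2400/2102 × 0.8996] = 0.01013.
E = z × SE = 1.960 × 0.01013 = 0.01986 ≈ 2.0 percentage points.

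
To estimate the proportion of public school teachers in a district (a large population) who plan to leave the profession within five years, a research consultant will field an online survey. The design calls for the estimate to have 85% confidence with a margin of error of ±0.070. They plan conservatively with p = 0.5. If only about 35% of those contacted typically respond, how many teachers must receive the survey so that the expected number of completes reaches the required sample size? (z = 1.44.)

303

Completed interviews needed: n₀ = 1.44² × 0.2500 / 0.070² ≈ 105.80 → 106.
At a 35% response rate, contacts needed = 106 / 0.35 ≈ 302.86 → 303.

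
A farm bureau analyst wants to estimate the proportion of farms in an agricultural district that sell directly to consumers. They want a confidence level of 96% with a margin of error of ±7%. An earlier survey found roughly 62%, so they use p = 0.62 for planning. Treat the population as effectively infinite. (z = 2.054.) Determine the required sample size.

With p = 0.62, p(1−p) = 0.2356.
n = z²·p(1−p)/E² = 2.054² × 0.2356 / 0.070² = 4.2189 × 0.2356 / 0.004900 ≈ 202.85.
Rounding up gives n = 203.

203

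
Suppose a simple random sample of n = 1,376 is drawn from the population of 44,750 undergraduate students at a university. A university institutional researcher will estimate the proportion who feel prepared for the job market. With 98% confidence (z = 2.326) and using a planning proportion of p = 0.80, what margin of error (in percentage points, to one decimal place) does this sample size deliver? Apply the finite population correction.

2.5

Finite-population factor: (N−n)/(N−1) = (44750−1376)/(44750−1) = 0.9693.
SE(p̂) = √[p(1−p)/n · (N−n)/(N−1)] = √[0.1600/1376 × 0.9693] = 0.01062.
E = z × SE = 2.326 × 0.01062 = 0.02469 ≈ 2.5 percentage points.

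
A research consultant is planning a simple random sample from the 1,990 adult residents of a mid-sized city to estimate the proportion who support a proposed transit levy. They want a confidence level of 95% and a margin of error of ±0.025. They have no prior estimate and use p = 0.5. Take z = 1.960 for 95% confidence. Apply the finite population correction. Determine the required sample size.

Unadjusted: n₀ = 1.960² × 0.50 × 0.50 / 0.025² ≈ 1536.64, so n₀ = 1537.
Finite population correction with N = 1,990: n = n₀ / (1 + (n₀−1)/N) = 1537 / (1 + 1536/1990) = 1537 / 1.7719 ≈ 867.45.
Rounding up, n = 868.

868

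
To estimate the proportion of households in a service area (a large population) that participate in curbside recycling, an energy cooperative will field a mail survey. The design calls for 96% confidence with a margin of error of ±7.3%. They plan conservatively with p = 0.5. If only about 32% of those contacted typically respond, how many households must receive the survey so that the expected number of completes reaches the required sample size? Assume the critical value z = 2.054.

619

Completed interviews needed: n₀ = 2.054² × 0.2500 / 0.073² ≈ 197.92 → 198.
At a 32% response rate, contacts needed = 198 / 0.32 ≈ 618.75 → 619.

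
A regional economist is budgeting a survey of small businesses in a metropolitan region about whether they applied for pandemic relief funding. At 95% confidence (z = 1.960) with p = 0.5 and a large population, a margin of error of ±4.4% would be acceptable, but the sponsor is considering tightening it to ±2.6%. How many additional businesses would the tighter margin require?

924

At ±4.4%: n = 1.960² × 0.2500 / 0.044² ≈ 496.07 → 497.
At ±2.6%: n = 1.960² × 0.2500 / 0.026² ≈ 1420.71 → 1421.
Additional respondents: 1421 − 497 = 924.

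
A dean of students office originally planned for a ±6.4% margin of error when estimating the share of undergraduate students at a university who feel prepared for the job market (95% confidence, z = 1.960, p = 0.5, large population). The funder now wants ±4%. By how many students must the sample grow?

At ±6.4%: n = 1.960² × 0.2500 / 0.064² ≈ 234.47 → 235.
At ±4%: n = 1.960² × 0.2500 / 0.040² ≈ 600.25 → 601.
Additional respondents: 601 − 235 = 366.

366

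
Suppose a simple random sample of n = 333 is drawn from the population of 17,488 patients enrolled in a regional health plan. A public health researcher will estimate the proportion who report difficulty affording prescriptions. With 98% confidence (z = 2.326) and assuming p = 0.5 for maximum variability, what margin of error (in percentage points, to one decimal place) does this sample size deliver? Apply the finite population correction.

Finite-population factor: (N−n)/(N−1) = (17488−333)/(17488−1) = 0.9810.
SE(p̂) = √[p(1−p)/n · (N−n)/(N−1)] = √[0.2500/333 × 0.9810] = 0.02714.
E = z × SE = 2.326 × 0.02714 = 0.06312 ≈ 6.3 percentage points.

6.3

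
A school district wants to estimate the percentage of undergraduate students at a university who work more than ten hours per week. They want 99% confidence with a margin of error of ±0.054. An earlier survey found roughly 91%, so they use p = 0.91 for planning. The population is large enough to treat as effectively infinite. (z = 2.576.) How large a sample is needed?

With p = 0.91, p(1−p) = 0.0819.
n = z²·p(1−p)/E² = 2.576² × 0.0819 / 0.054² = 6.6358 × 0.0819 / 0.002916 ≈ 186.38.
Rounding up gives n = 187.

187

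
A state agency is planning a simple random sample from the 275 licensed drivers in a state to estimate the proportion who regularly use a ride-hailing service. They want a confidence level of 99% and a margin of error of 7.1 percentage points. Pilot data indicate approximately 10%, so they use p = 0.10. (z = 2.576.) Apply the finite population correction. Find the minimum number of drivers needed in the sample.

Unadjusted: n₀ = 2.576² × 0.10 × 0.90 / 0.071² ≈ 118.47, so n₀ = 119.
Finite population correction with N = 275: n = n₀ / (1 + (n₀−1)/N) = 119 / (1 + 118/275) = 119 / 1.4291 ≈ 83.27.
Rounding up, n = 84.

84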